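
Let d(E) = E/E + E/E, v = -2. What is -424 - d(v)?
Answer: -426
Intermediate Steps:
d(E) = 2 (d(E) = 1 + 1 = 2)
-424 - d(v) = -424 - 1*2 = -424 - 2 = -426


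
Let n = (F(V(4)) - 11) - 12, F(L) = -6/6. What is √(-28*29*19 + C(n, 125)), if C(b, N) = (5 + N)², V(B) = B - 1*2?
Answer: 8*√23 ≈ 38.367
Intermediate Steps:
V(B) = -2 + B (V(B) = B - 2 = -2 + B)
F(L) = -1 (F(L) = -6*⅙ = -1)
n = -24 (n = (-1 - 11) - 12 = -12 - 12 = -24)
√(-28*29*19 + C(n, 125)) = √(-28*29*19 + (5 + 125)²) = √(-812*19 + 130²) = √(-15428 + 16900) = √1472 = 8*√23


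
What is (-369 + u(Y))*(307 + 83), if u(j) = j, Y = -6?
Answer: -146250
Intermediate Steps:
(-369 + u(Y))*(307 + 83) = (-369 - 6)*(307 + 83) = -375*390 = -146250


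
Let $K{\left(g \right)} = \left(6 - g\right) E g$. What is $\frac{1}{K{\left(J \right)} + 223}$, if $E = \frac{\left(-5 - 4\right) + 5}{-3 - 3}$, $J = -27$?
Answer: $- \frac{1}{371} \approx -0.0026954$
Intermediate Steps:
$E = \frac{2}{3}$ ($E = \frac{\left(-5 - 4\right) + 5}{-6} = \left(-9 + 5\right) \left(- \frac{1}{6}\right) = \left(-4\right) \left(- \frac{1}{6}\right) = \frac{2}{3} \approx 0.66667$)
$K{\left(g \right)} = g \left(4 - \frac{2 g}{3}\right)$ ($K{\left(g \right)} = \left(6 - g\right) \frac{2}{3} g = \left(4 - \frac{2 g}{3}\right) g = g \left(4 - \frac{2 g}{3}\right)$)
$\frac{1}{K{\left(J \right)} + 223} = \frac{1}{\frac{2}{3} \left(-27\right) \left(6 - -27\right) + 223} = \frac{1}{\frac{2}{3} \left(-27\right) \left(6 + 27\right) + 223} = \frac{1}{\frac{2}{3} \left(-27\right) 33 + 223} = \frac{1}{-594 + 223} = \frac{1}{-371} = - \frac{1}{371}$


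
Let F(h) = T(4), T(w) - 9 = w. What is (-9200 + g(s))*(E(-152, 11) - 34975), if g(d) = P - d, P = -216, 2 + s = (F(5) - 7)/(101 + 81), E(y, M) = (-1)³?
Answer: 29963134752/91 ≈ 3.2927e+8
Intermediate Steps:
T(w) = 9 + w
F(h) = 13 (F(h) = 9 + 4 = 13)
E(y, M) = -1
s = -179/91 (s = -2 + (13 - 7)/(101 + 81) = -2 + 6/182 = -2 + 6*(1/182) = -2 + 3/91 = -179/91 ≈ -1.9670)
g(d) = -216 - d
(-9200 + g(s))*(E(-152, 11) - 34975) = (-9200 + (-216 - 1*(-179/91)))*(-1 - 34975) = (-9200 + (-216 + 179/91))*(-34976) = (-9200 - 19477/91)*(-34976) = -856677/91*(-34976) = 29963134752/91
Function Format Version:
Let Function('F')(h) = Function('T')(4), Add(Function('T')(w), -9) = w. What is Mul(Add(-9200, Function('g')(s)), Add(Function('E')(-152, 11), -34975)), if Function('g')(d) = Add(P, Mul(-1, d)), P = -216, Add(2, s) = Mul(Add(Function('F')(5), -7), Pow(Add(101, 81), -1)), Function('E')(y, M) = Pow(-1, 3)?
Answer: Rational(29963134752, 91) ≈ 3.2927e+8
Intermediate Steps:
Function('T')(w) = Add(9, w)
Function('F')(h) = 13 (Function('F')(h) = Add(9, 4) = 13)
Function('E')(y, M) = -1
s = Rational(-179, 91) (s = Add(-2, Mul(Add(13, -7), Pow(Add(101, 81), -1))) = Add(-2, Mul(6, Pow(182, -1))) = Add(-2, Mul(6, Rational(1, 182))) = Add(-2, Rational(3, 91)) = Rational(-179, 91) ≈ -1.9670)
Function('g')(d) = Add(-216, Mul(-1, d))
Mul(Add(-9200, Function('g')(s)), Add(Function('E')(-152, 11), -34975)) = Mul(Add(-9200, Add(-216, Mul(-1, Rational(-179, 91)))), Add(-1, -34975)) = Mul(Add(-9200, Add(-216, Rational(179, 91))), -34976) = Mul(Add(-9200, Rational(-19477, 91)), -34976) = Mul(Rational(-856677, 91), -34976) = Rational(29963134752, 91)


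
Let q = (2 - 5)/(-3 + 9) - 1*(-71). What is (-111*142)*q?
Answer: -1111221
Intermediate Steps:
q = 141/2 (q = -3/6 + 71 = -3*⅙ + 71 = -½ + 71 = 141/2 ≈ 70.500)
(-111*142)*q = -111*142*(141/2) = -15762*141/2 = -1111221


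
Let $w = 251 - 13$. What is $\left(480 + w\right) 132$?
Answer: $94776$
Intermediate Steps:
$w = 238$
$\left(480 + w\right) 132 = \left(480 + 238\right) 132 = 718 \cdot 132 = 94776$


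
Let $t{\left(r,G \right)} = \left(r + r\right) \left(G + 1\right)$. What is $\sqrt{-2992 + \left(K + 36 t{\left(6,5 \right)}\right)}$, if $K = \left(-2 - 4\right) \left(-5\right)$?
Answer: $i \sqrt{370} \approx 19.235 i$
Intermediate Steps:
$t{\left(r,G \right)} = 2 r \left(1 + G\right)$
$K = 30$ ($K = \left(-6\right) \left(-5\right) = 30$)
$\sqrt{-2992 + \left(K + 36 t{\left(6,5 \right)}\right)} = \sqrt{-2992 + \left(30 + 36 \cdot 2 \cdot 6 \left(1 + 5\right)\right)} = \sqrt{-2992 + \left(30 + 36 \cdot 2 \cdot 6 \cdot 6\right)} = \sqrt{-2992 + \left(30 + 36 \cdot 72\right)} = \sqrt{-2992 + \left(30 + 2592\right)} = \sqrt{-2992 + 2622} = \sqrt{-370} = i \sqrt{370}$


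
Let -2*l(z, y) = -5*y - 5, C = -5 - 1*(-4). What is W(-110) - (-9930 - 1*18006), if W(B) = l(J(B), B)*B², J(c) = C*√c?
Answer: -3269314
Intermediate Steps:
C = -1 (C = -5 + 4 = -1)
J(c) = -√c
l(z, y) = 5/2 + 5*y/2 (l(z, y) = -(-5*y - 5)/2 = -(-5 - 5*y)/2 = 5/2 + 5*y/2)
W(B) = B²*(5/2 + 5*B/2) (W(B) = (5/2 + 5*B/2)*B² = B²*(5/2 + 5*B/2))
W(-110) - (-9930 - 1*18006) = (5/2)*(-110)²*(1 - 110) - (-9930 - 1*18006) = (5/2)*12100*(-109) - (-9930 - 18006) = -3297250 - 1*(-27936) = -3297250 + 27936 = -3269314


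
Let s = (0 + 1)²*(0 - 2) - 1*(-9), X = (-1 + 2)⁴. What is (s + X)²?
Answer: 64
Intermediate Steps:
X = 1 (X = 1⁴ = 1)
s = 7 (s = 1²*(-2) + 9 = 1*(-2) + 9 = -2 + 9 = 7)
(s + X)² = (7 + 1)² = 8² = 64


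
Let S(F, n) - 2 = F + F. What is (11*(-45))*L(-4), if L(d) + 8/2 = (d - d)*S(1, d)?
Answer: 1980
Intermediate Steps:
S(F, n) = 2 + 2*F (S(F, n) = 2 + (F + F) = 2 + 2*F)
L(d) = -4 (L(d) = -4 + (d - d)*(2 + 2*1) = -4 + 0*(2 + 2) = -4 + 0*4 = -4 + 0 = -4)
(11*(-45))*L(-4) = (11*(-45))*(-4) = -495*(-4) = 1980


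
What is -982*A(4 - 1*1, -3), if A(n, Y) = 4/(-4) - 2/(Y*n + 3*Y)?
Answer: 7856/9 ≈ 872.89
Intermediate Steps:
A(n, Y) = -1 - 2/(3*Y + Y*n) (A(n, Y) = 4*(-¼) - 2/(3*Y + Y*n) = -1 - 2/(3*Y + Y*n))
-982*A(4 - 1*1, -3) = -982*(-2 - 3*(-3) - 1*(-3)*(4 - 1*1))/((-3)*(3 + (4 - 1*1))) = -(-982)*(-2 + 9 - 1*(-3)*(4 - 1))/(3*(3 + (4 - 1))) = -(-982)*(-2 + 9 - 1*(-3)*3)/(3*(3 + 3)) = -(-982)*(-2 + 9 + 9)/(3*6) = -(-982)*16/(3*6) = -982*(-8/9) = 7856/9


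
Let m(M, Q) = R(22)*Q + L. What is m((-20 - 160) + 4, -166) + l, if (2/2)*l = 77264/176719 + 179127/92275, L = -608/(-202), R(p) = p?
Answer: -6005901270786087/1646981318225 ≈ -3646.6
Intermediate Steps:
L = 304/101 (L = -608*(-1/202) = 304/101 ≈ 3.0099)
l = 38784679913/16306745725 (l = 77264/176719 + 179127/92275 = 38784679913/16306745725 ≈ 2.3784)
m(M, Q) = 304/101 + 22*Q (m(M, Q) = 22*Q + 304/101 = 304/101 + 22*Q)
m((-20 - 160) + 4, -166) + l = (304/101 + 22*(-166)) + 38784679913/16306745725 = (304/101 - 3652) + 38784679913/16306745725 = -368548/101 + 38784679913/16306745725 = -6005901270786087/1646981318225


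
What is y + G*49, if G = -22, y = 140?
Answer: -938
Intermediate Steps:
y + G*49 = 140 - 22*49 = 140 - 1078 = -938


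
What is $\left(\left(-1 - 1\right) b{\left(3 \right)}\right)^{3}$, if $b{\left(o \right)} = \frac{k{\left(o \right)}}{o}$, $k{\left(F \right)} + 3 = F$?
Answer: $0$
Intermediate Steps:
$k{\left(F \right)} = -3 + F$
$b{\left(o \right)} = \frac{-3 + o}{o}$
$\left(\left(-1 - 1\right) b{\left(3 \right)}\right)^{3} = \left(\left(-1 - 1\right) \frac{-3 + 3}{3}\right)^{3} = \left(\left(-1 - 1\right) \frac{1}{3} \cdot 0\right)^{3} = \left(\left(-2\right) 0\right)^{3} = 0^{3} = 0$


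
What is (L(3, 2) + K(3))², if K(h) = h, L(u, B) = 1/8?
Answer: 625/64 ≈ 9.7656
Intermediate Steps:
L(u, B) = ⅛
(L(3, 2) + K(3))² = (⅛ + 3)² = (25/8)² = 625/64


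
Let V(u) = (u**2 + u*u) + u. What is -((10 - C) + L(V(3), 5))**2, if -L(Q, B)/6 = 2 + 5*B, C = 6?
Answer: -24964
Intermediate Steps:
V(u) = u + 2*u**2 (V(u) = (u**2 + u**2) + u = 2*u**2 + u = u + 2*u**2)
L(Q, B) = -12 - 30*B (L(Q, B) = -6*(2 + 5*B) = -12 - 30*B)
-((10 - C) + L(V(3), 5))**2 = -((10 - 1*6) + (-12 - 30*5))**2 = -((10 - 6) + (-12 - 150))**2 = -(4 - 162)**2 = -1*(-158)**2 = -1*24964 = -24964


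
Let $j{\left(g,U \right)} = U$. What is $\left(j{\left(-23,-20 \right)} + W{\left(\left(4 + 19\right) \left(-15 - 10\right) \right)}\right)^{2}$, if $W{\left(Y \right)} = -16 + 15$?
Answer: $441$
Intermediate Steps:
$W{\left(Y \right)} = -1$
$\left(j{\left(-23,-20 \right)} + W{\left(\left(4 + 19\right) \left(-15 - 10\right) \right)}\right)^{2} = \left(-20 - 1\right)^{2} = \left(-21\right)^{2} = 441$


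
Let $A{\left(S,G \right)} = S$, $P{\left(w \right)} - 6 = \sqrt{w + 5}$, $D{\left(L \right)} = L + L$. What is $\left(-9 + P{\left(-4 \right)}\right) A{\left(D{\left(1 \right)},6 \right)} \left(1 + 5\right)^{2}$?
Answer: $-144$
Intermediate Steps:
$D{\left(L \right)} = 2 L$
$P{\left(w \right)} = 6 + \sqrt{5 + w}$ ($P{\left(w \right)} = 6 + \sqrt{w + 5} = 6 + \sqrt{5 + w}$)
$\left(-9 + P{\left(-4 \right)}\right) A{\left(D{\left(1 \right)},6 \right)} \left(1 + 5\right)^{2} = \left(-9 + \left(6 + \sqrt{5 - 4}\right)\right) 2 \cdot 1 \left(1 + 5\right)^{2} = \left(-9 + \left(6 + \sqrt{1}\right)\right) 2 \cdot 6^{2} = \left(-9 + \left(6 + 1\right)\right) 2 \cdot 36 = \left(-9 + 7\right) 2 \cdot 36 = \left(-2\right) 2 \cdot 36 = \left(-4\right) 36 = -144$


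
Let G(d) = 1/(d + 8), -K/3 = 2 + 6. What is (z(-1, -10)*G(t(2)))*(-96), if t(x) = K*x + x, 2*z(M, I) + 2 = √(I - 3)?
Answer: -48/19 + 24*I*√13/19 ≈ -2.5263 + 4.5544*I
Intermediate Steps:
K = -24 (K = -3*(2 + 6) = -3*8 = -24)
z(M, I) = -1 + √(-3 + I)/2 (z(M, I) = -1 + √(I - 3)/2 = -1 + √(-3 + I)/2)
t(x) = -23*x (t(x) = -24*x + x = -23*x)
G(d) = 1/(8 + d)
(z(-1, -10)*G(t(2)))*(-96) = ((-1 + √(-3 - 10)/2)/(8 - 23*2))*(-96) = ((-1 + √(-13)/2)/(8 - 46))*(-96) = ((-1 + (I*√13)/2)/(-38))*(-96) = ((-1 + I*√13/2)*(-1/38))*(-96) = (1/38 - I*√13/76)*(-96) = -48/19 + 24*I*√13/19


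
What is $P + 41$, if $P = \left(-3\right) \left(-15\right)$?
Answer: $86$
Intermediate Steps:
$P = 45$
$P + 41 = 45 + 41 = 86$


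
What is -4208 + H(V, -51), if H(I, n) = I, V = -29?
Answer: -4237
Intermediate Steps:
-4208 + H(V, -51) = -4208 - 29 = -4237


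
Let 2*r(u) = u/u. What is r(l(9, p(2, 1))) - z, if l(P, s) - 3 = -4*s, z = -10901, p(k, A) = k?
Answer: 21803/2 ≈ 10902.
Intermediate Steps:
l(P, s) = 3 - 4*s
r(u) = ½ (r(u) = (u/u)/2 = (½)*1 = ½)
r(l(9, p(2, 1))) - z = ½ - 1*(-10901) = ½ + 10901 = 21803/2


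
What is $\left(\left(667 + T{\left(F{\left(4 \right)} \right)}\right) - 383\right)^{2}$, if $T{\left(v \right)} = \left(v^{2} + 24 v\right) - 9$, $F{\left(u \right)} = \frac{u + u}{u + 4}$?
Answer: $90000$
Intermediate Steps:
$F{\left(u \right)} = \frac{2 u}{4 + u}$
$T{\left(v \right)} = -9 + v^{2} + 24 v$
$\left(\left(667 + T{\left(F{\left(4 \right)} \right)}\right) - 383\right)^{2} = \left(\left(667 + \left(-9 + \left(2 \cdot 4 \frac{1}{4 + 4}\right)^{2} + 24 \cdot 2 \cdot 4 \frac{1}{4 + 4}\right)\right) - 383\right)^{2} = \left(\left(667 + \left(-9 + \left(2 \cdot 4 \cdot \frac{1}{8}\right)^{2} + 24 \cdot 2 \cdot 4 \cdot \frac{1}{8}\right)\right) - 383\right)^{2} = \left(\left(667 + \left(-9 + 1^{2} + 24 \cdot 1\right)\right) - 383\right)^{2} = \left(\left(667 + \left(-9 + 1 + 24\right)\right) - 383\right)^{2} = \left(\left(667 + 16\right) - 383\right)^{2} = \left(683 - 383\right)^{2} = 300^{2} = 90000$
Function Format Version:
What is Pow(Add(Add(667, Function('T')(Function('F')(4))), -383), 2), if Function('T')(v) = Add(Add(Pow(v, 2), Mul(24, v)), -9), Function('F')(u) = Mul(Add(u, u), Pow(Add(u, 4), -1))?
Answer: 90000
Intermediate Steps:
Function('F')(u) = Mul(2, u, Pow(Add(4, u), -1)) (Function('F')(u) = Mul(Mul(2, u), Pow(Add(4, u), -1)) = Mul(2, u, Pow(Add(4, u), -1)))
Function('T')(v) = Add(-9, Pow(v, 2), Mul(24, v))
Pow(Add(Add(667, Function('T')(Function('F')(4))), -383), 2) = Pow(Add(Add(667, Add(-9, Pow(Mul(2, 4, Pow(Add(4, 4), -1)), 2), Mul(24, Mul(2, 4, Pow(Add(4, 4), -1))))), -383), 2) = Pow(Add(Add(667, Add(-9, Pow(Mul(2, 4, Pow(8, -1)), 2), Mul(24, Mul(2, 4, Pow(8, -1))))), -383), 2) = Pow(Add(Add(667, Add(-9, Pow(Mul(2, 4, Rational(1, 8)), 2), Mul(24, Mul(2, 4, Rational(1, 8))))), -383), 2) = Pow(Add(Add(667, Add(-9, Pow(1, 2), Mul(24, 1))), -383), 2) = Pow(Add(Add(667, Add(-9, 1, 24)), -383), 2) = Pow(Add(Add(667, 16), -383), 2) = Pow(Add(683, -383), 2) = Pow(300, 2) = 90000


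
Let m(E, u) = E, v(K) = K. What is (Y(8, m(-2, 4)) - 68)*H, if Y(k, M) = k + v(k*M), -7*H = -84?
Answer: -912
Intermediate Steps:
H = 12 (H = -1/7*(-84) = 12)
Y(k, M) = k + M*k (Y(k, M) = k + k*M = k + M*k)
(Y(8, m(-2, 4)) - 68)*H = (8*(1 - 2) - 68)*12 = (8*(-1) - 68)*12 = (-8 - 68)*12 = -76*12 = -912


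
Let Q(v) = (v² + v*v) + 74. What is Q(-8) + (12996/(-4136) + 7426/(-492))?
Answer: 11685758/63591 ≈ 183.76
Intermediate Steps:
Q(v) = 74 + 2*v² (Q(v) = (v² + v²) + 74 = 2*v² + 74 = 74 + 2*v²)
Q(-8) + (12996/(-4136) + 7426/(-492)) = (74 + 2*(-8)²) + (12996/(-4136) + 7426/(-492)) = (74 + 2*64) + (12996*(-1/4136) + 7426*(-1/492)) = (74 + 128) + (-3249/1034 - 3713/246) = 202 - 1159624/63591 = 11685758/63591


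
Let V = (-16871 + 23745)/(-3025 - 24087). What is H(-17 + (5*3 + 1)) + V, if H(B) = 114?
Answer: 1541947/13556 ≈ 113.75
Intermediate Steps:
V = -3437/13556 (V = 6874/(-27112) = 6874*(-1/27112) = -3437/13556 ≈ -0.25354)
H(-17 + (5*3 + 1)) + V = 114 - 3437/13556 = 1541947/13556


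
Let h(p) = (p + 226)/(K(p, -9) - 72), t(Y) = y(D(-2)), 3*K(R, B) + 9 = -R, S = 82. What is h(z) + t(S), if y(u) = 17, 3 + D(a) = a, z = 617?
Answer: 11785/842 ≈ 13.996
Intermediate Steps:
D(a) = -3 + a
K(R, B) = -3 - R/3 (K(R, B) = -3 + (-R)/3 = -3 - R/3)
t(Y) = 17
h(p) = (226 + p)/(-75 - p/3) (h(p) = (p + 226)/((-3 - p/3) - 72) = (226 + p)/(-75 - p/3))
h(z) + t(S) = 3*(-226 - 1*617)/(225 + 617) + 17 = 3*(-226 - 617)/842 + 17 = 3*(1/842)*(-843) + 17 = -2529/842 + 17 = 11785/842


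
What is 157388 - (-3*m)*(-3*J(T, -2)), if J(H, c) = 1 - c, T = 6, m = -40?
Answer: 158468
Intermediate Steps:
157388 - (-3*m)*(-3*J(T, -2)) = 157388 - (-3*(-40))*(-3*(1 - 1*(-2))) = 157388 - 120*(-3*(1 + 2)) = 157388 - 120*(-3*3) = 157388 - 120*(-9) = 157388 - 1*(-1080) = 157388 + 1080 = 158468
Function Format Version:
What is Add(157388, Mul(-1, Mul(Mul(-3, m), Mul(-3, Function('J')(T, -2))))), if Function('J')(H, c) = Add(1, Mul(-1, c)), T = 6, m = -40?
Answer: 158468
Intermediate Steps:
Add(157388, Mul(-1, Mul(Mul(-3, m), Mul(-3, Function('J')(T, -2))))) = Add(157388, Mul(-1, Mul(Mul(-3, -40), Mul(-3, Add(1, Mul(-1, -2)))))) = Add(157388, Mul(-1, Mul(120, Mul(-3, Add(1, 2))))) = Add(157388, Mul(-1, Mul(120, Mul(-3, 3)))) = Add(157388, Mul(-1, Mul(120, -9))) = Add(157388, Mul(-1, -1080)) = Add(157388, 1080) = 158468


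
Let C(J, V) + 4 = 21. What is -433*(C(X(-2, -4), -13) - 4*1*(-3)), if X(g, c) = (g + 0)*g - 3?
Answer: -12557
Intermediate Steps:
X(g, c) = -3 + g² (X(g, c) = g*g - 3 = g² - 3 = -3 + g²)
C(J, V) = 17 (C(J, V) = -4 + 21 = 17)
-433*(C(X(-2, -4), -13) - 4*1*(-3)) = -433*(17 - 4*1*(-3)) = -433*(17 - 4*(-3)) = -433*(17 + 12) = -433*29 = -12557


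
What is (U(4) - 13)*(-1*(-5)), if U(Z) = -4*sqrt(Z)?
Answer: -105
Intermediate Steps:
(U(4) - 13)*(-1*(-5)) = (-4*sqrt(4) - 13)*(-1*(-5)) = (-4*2 - 13)*5 = (-8 - 13)*5 = -21*5 = -105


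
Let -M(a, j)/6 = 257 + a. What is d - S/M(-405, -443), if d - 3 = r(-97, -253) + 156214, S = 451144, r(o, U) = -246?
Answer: 17256388/111 ≈ 1.5546e+5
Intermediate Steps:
M(a, j) = -1542 - 6*a (M(a, j) = -6*(257 + a) = -1542 - 6*a)
d = 155971 (d = 3 + (-246 + 156214) = 3 + 155968 = 155971)
d - S/M(-405, -443) = 155971 - 451144/(-1542 - 6*(-405)) = 155971 - 451144/(-1542 + 2430) = 155971 - 451144/888 = 155971 - 1*56393/111 = 155971 - 56393/111 = 17256388/111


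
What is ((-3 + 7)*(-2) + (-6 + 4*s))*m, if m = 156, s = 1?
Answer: -1560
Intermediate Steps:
((-3 + 7)*(-2) + (-6 + 4*s))*m = ((-3 + 7)*(-2) + (-6 + 4*1))*156 = (4*(-2) + (-6 + 4))*156 = (-8 - 2)*156 = -10*156 = -1560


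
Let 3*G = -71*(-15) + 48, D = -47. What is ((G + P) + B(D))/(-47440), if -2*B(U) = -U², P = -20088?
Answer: 7445/18976 ≈ 0.39234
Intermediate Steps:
G = 371 (G = (-71*(-15) + 48)/3 = (1065 + 48)/3 = (⅓)*1113 = 371)
B(U) = U²/2 (B(U) = -(-1)*U²/2 = U²/2)
((G + P) + B(D))/(-47440) = ((371 - 20088) + (½)*(-47)²)/(-47440) = (-19717 + (½)*2209)*(-1/47440) = (-19717 + 2209/2)*(-1/47440) = -37225/2*(-1/47440) = 7445/18976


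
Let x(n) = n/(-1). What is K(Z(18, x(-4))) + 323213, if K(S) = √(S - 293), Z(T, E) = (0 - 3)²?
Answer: 323213 + 2*I*√71 ≈ 3.2321e+5 + 16.852*I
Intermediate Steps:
x(n) = -n (x(n) = n*(-1) = -n)
Z(T, E) = 9 (Z(T, E) = (-3)² = 9)
K(S) = √(-293 + S)
K(Z(18, x(-4))) + 323213 = √(-293 + 9) + 323213 = √(-284) + 323213 = 2*I*√71 + 323213 = 323213 + 2*I*√71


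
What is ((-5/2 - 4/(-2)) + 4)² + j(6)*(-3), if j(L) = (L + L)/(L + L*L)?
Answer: 319/28 ≈ 11.393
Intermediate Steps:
j(L) = 2*L/(L + L²) (j(L) = (2*L)/(L + L²) = 2*L/(L + L²))
((-5/2 - 4/(-2)) + 4)² + j(6)*(-3) = ((-5/2 - 4/(-2)) + 4)² + (2/(1 + 6))*(-3) = ((-5*½ - 4*(-½)) + 4)² + (2/7)*(-3) = ((-5/2 + 2) + 4)² + (2*(⅐))*(-3) = (-½ + 4)² + (2/7)*(-3) = (7/2)² - 6/7 = 49/4 - 6/7 = 319/28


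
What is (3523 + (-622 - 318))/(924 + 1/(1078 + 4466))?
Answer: 14320152/5122657 ≈ 2.7955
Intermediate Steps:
(3523 + (-622 - 318))/(924 + 1/(1078 + 4466)) = (3523 - 940)/(924 + 1/5544) = 2583/(924 + 1/5544) = 2583/(5122657/5544) = 2583*(5544/5122657) = 14320152/5122657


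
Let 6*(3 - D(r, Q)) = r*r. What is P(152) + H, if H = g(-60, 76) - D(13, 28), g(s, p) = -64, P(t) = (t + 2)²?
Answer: 142063/6 ≈ 23677.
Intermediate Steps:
P(t) = (2 + t)²
D(r, Q) = 3 - r²/6 (D(r, Q) = 3 - r*r/6 = 3 - r²/6)
H = -233/6 (H = -64 - (3 - ⅙*13²) = -64 - (3 - ⅙*169) = -64 - (3 - 169/6) = -64 - 1*(-151/6) = -64 + 151/6 = -233/6 ≈ -38.833)
P(152) + H = (2 + 152)² - 233/6 = 154² - 233/6 = 23716 - 233/6 = 142063/6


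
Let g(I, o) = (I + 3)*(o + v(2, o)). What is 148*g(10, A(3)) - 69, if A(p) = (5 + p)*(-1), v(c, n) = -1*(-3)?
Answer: -9689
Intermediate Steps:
v(c, n) = 3
A(p) = -5 - p
g(I, o) = (3 + I)*(3 + o) (g(I, o) = (I + 3)*(o + 3) = (3 + I)*(3 + o))
148*g(10, A(3)) - 69 = 148*(9 + 3*10 + 3*(-5 - 1*3) + 10*(-5 - 1*3)) - 69 = 148*(9 + 30 + 3*(-5 - 3) + 10*(-5 - 3)) - 69 = 148*(9 + 30 + 3*(-8) + 10*(-8)) - 69 = 148*(9 + 30 - 24 - 80) - 69 = 148*(-65) - 69 = -9620 - 69 = -9689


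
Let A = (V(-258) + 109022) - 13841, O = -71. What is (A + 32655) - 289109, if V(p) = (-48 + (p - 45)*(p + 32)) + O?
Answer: -92914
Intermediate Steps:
V(p) = -119 + (-45 + p)*(32 + p) (V(p) = (-48 + (p - 45)*(p + 32)) - 71 = (-48 + (-45 + p)*(32 + p)) - 71 = -119 + (-45 + p)*(32 + p))
A = 163540 (A = ((-1559 + (-258)² - 13*(-258)) + 109022) - 13841 = ((-1559 + 66564 + 3354) + 109022) - 13841 = (68359 + 109022) - 13841 = 177381 - 13841 = 163540)
(A + 32655) - 289109 = (163540 + 32655) - 289109 = 196195 - 289109 = -92914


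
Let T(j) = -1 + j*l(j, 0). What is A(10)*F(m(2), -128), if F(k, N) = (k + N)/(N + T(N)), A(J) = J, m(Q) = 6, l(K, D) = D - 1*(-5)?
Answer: 1220/769 ≈ 1.5865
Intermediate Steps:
l(K, D) = 5 + D (l(K, D) = D + 5 = 5 + D)
T(j) = -1 + 5*j (T(j) = -1 + j*(5 + 0) = -1 + j*5 = -1 + 5*j)
F(k, N) = (N + k)/(-1 + 6*N) (F(k, N) = (k + N)/(N + (-1 + 5*N)) = (N + k)/(-1 + 6*N))
A(10)*F(m(2), -128) = 10*((-128 + 6)/(-1 + 6*(-128))) = 10*(-122/(-1 - 768)) = 10*(-122/(-769)) = 10*(-1/769*(-122)) = 10*(122/769) = 1220/769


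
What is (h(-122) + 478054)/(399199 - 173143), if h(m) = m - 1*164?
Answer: 19907/9419 ≈ 2.1135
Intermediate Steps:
h(m) = -164 + m (h(m) = m - 164 = -164 + m)
(h(-122) + 478054)/(399199 - 173143) = ((-164 - 122) + 478054)/(399199 - 173143) = (-286 + 478054)/226056 = 477768*(1/226056) = 19907/9419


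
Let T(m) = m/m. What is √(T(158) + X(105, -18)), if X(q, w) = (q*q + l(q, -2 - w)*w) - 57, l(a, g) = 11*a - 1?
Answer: I*√9803 ≈ 99.01*I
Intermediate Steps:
l(a, g) = -1 + 11*a
X(q, w) = -57 + q² + w*(-1 + 11*q) (X(q, w) = (q*q + (-1 + 11*q)*w) - 57 = (q² + w*(-1 + 11*q)) - 57 = -57 + q² + w*(-1 + 11*q))
T(m) = 1
√(T(158) + X(105, -18)) = √(1 + (-57 + 105² - 18*(-1 + 11*105))) = √(1 + (-57 + 11025 - 18*(-1 + 1155))) = √(1 + (-57 + 11025 - 18*1154)) = √(1 + (-57 + 11025 - 20772)) = √(1 - 9804) = √(-9803) = I*√9803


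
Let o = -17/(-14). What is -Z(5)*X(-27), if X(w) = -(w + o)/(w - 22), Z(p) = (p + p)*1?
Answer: 1805/343 ≈ 5.2624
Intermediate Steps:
o = 17/14 (o = -17*(-1/14) = 17/14 ≈ 1.2143)
Z(p) = 2*p (Z(p) = (2*p)*1 = 2*p)
X(w) = -(17/14 + w)/(-22 + w) (X(w) = -(w + 17/14)/(w - 22) = -(17/14 + w)/(-22 + w))
-Z(5)*X(-27) = -2*5*(-17/14 - 1*(-27))/(-22 - 27) = -10*(-17/14 + 27)/(-49) = -10*(-1/49*361/14) = -10*(-361)/686 = -1*(-1805/343) = 1805/343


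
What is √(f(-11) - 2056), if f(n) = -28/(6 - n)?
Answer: 2*I*√148665/17 ≈ 45.361*I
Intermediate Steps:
√(f(-11) - 2056) = √(28/(-6 - 11) - 2056) = √(28/(-17) - 2056) = √(28*(-1/17) - 2056) = √(-28/17 - 2056) = √(-34980/17) = 2*I*√148665/17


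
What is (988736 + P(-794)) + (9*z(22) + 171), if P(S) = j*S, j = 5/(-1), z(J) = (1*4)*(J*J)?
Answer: 1010301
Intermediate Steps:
z(J) = 4*J**2
j = -5 (j = 5*(-1) = -5)
P(S) = -5*S
(988736 + P(-794)) + (9*z(22) + 171) = (988736 - 5*(-794)) + (9*(4*22**2) + 171) = (988736 + 3970) + (9*(4*484) + 171) = 992706 + (9*1936 + 171) = 992706 + (17424 + 171) = 992706 + 17595 = 1010301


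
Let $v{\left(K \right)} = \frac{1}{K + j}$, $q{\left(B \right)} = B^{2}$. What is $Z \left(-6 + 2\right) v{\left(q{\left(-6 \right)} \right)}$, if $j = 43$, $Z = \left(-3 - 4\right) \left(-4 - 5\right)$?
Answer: $- \frac{252}{79} \approx -3.1899$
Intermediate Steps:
$Z = 63$ ($Z = \left(-7\right) \left(-9\right) = 63$)
$v{\left(K \right)} = \frac{1}{43 + K}$ ($v{\left(K \right)} = \frac{1}{K + 43} = \frac{1}{43 + K}$)
$Z \left(-6 + 2\right) v{\left(q{\left(-6 \right)} \right)} = \frac{63 \left(-6 + 2\right)}{43 + \left(-6\right)^{2}} = \frac{63 \left(-4\right)}{43 + 36} = - \frac{252}{79}$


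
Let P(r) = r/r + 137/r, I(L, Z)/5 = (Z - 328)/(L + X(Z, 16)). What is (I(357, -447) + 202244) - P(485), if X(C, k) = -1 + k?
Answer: 1176991991/5820 ≈ 2.0223e+5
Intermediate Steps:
I(L, Z) = 5*(-328 + Z)/(15 + L) (I(L, Z) = 5*((Z - 328)/(L + (-1 + 16))) = 5*((-328 + Z)/(L + 15)) = 5*((-328 + Z)/(15 + L)) = 5*(-328 + Z)/(15 + L))
P(r) = 1 + 137/r
(I(357, -447) + 202244) - P(485) = (5*(-328 - 447)/(15 + 357) + 202244) - (137 + 485)/485 = (5*(-775)/372 + 202244) - 622/485 = (5*(1/372)*(-775) + 202244) - 1*622/485 = (-125/12 + 202244) - 622/485 = 2426803/12 - 622/485 = 1176991991/5820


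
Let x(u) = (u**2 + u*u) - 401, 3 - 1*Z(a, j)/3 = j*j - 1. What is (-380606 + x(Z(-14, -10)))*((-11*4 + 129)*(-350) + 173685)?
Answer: -30963153265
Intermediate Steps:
Z(a, j) = 12 - 3*j**2 (Z(a, j) = 9 - 3*(j*j - 1) = 9 - 3*(j**2 - 1) = 9 - 3*(-1 + j**2) = 9 + (3 - 3*j**2) = 12 - 3*j**2)
x(u) = -401 + 2*u**2 (x(u) = (u**2 + u**2) - 401 = 2*u**2 - 401 = -401 + 2*u**2)
(-380606 + x(Z(-14, -10)))*((-11*4 + 129)*(-350) + 173685) = (-380606 + (-401 + 2*(12 - 3*(-10)**2)**2))*((-11*4 + 129)*(-350) + 173685) = (-380606 + (-401 + 2*(12 - 3*100)**2))*((-44 + 129)*(-350) + 173685) = (-380606 + (-401 + 2*(12 - 300)**2))*(85*(-350) + 173685) = (-380606 + (-401 + 2*(-288)**2))*(-29750 + 173685) = (-380606 + (-401 + 2*82944))*143935 = (-380606 + (-401 + 165888))*143935 = (-380606 + 165487)*143935 = -215119*143935 = -30963153265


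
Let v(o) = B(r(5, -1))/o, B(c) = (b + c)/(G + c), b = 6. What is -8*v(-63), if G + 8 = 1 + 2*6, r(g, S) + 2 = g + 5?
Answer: 16/117 ≈ 0.13675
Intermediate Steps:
r(g, S) = 3 + g (r(g, S) = -2 + (g + 5) = -2 + (5 + g) = 3 + g)
G = 5 (G = -8 + (1 + 2*6) = -8 + (1 + 12) = -8 + 13 = 5)
B(c) = (6 + c)/(5 + c)
v(o) = 14/(13*o) (v(o) = ((6 + (3 + 5))/(5 + (3 + 5)))/o = ((6 + 8)/(5 + 8))/o = (14/13)/o = ((1/13)*14)/o = 14/(13*o))
-8*v(-63) = -112/(13*(-63)) = -112*(-1)/(13*63) = -8*(-2/117) = 16/117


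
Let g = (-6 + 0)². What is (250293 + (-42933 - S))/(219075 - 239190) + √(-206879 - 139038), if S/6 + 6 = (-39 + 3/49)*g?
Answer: -1174948/109515 + I*√345917 ≈ -10.729 + 588.15*I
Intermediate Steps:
g = 36 (g = (-6)² = 36)
S = -413892/49 (S = -36 + 6*((-39 + 3/49)*36) = -36 + 6*(-1908/49*36) = -36 + 6*(-68688/49) = -36 - 412128/49 = -413892/49 ≈ -8446.8)
(250293 + (-42933 - S))/(219075 - 239190) + √(-206879 - 139038) = (250293 + (-42933 - 1*(-413892/49)))/(219075 - 239190) + √(-206879 - 139038) = (250293 + (-42933 + 413892/49))/(-20115) + √(-345917) = (250293 - 1689825/49)*(-1/20115) + I*√345917 = (10574532/49)*(-1/20115) + I*√345917 = -1174948/109515 + I*√345917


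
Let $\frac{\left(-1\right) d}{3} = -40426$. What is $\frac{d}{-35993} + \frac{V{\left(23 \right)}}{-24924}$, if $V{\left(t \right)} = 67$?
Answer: $- \frac{45151409}{13389396} \approx -3.3722$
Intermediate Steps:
$d = 121278$ ($d = \left(-3\right) \left(-40426\right) = 121278$)
$\frac{d}{-35993} + \frac{V{\left(23 \right)}}{-24924} = \frac{121278}{-35993} + \frac{67}{-24924} = 121278 \left(- \frac{1}{35993}\right) + 67 \left(- \frac{1}{24924}\right) = - \frac{121278}{35993} - \frac{1}{372} = - \frac{45151409}{13389396}$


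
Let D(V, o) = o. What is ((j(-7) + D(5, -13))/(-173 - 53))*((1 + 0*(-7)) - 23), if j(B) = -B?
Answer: -66/113 ≈ -0.58407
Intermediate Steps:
((j(-7) + D(5, -13))/(-173 - 53))*((1 + 0*(-7)) - 23) = ((-1*(-7) - 13)/(-173 - 53))*((1 + 0*(-7)) - 23) = ((7 - 13)/(-226))*((1 + 0) - 23) = (-6*(-1/226))*(1 - 23) = (3/113)*(-22) = -66/113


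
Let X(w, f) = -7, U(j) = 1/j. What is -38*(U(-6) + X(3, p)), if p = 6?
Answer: 817/3 ≈ 272.33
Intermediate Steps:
-38*(U(-6) + X(3, p)) = -38*(1/(-6) - 7) = -38*(-⅙ - 7) = -38*(-43/6) = 817/3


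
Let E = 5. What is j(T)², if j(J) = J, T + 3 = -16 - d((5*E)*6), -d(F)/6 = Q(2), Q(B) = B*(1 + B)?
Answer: 289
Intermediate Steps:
d(F) = -36 (d(F) = -12*(1 + 2) = -12*3 = -6*6 = -36)
T = 17 (T = -3 + (-16 - 1*(-36)) = -3 + (-16 + 36) = -3 + 20 = 17)
j(T)² = 17² = 289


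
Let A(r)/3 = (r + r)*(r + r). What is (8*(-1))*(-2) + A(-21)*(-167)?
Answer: -883748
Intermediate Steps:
A(r) = 12*r**2 (A(r) = 3*((r + r)*(r + r)) = 3*((2*r)*(2*r)) = 3*(4*r**2) = 12*r**2)
(8*(-1))*(-2) + A(-21)*(-167) = (8*(-1))*(-2) + (12*(-21)**2)*(-167) = -8*(-2) + (12*441)*(-167) = 16 + 5292*(-167) = 16 - 883764 = -883748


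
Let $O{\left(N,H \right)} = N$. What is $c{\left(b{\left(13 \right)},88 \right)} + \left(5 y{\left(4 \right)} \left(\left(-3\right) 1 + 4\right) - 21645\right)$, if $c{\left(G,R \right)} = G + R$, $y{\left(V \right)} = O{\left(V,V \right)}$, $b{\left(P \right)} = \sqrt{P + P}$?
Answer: $-21537 + \sqrt{26} \approx -21532.0$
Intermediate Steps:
$b{\left(P \right)} = \sqrt{2} \sqrt{P}$ ($b{\left(P \right)} = \sqrt{2 P} = \sqrt{2} \sqrt{P}$)
$y{\left(V \right)} = V$
$c{\left(b{\left(13 \right)},88 \right)} + \left(5 y{\left(4 \right)} \left(\left(-3\right) 1 + 4\right) - 21645\right) = \left(\sqrt{2} \sqrt{13} + 88\right) - \left(21645 - 5 \cdot 4 \left(\left(-3\right) 1 + 4\right)\right) = \left(\sqrt{26} + 88\right) - \left(21645 - 20 \left(-3 + 4\right)\right) = \left(88 + \sqrt{26}\right) + \left(20 \cdot 1 - 21645\right) = \left(88 + \sqrt{26}\right) + \left(20 - 21645\right) = \left(88 + \sqrt{26}\right) - 21625 = -21537 + \sqrt{26}$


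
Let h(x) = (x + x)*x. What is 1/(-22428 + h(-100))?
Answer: -1/2428 ≈ -0.00041186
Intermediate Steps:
h(x) = 2*x**2 (h(x) = (2*x)*x = 2*x**2)
1/(-22428 + h(-100)) = 1/(-22428 + 2*(-100)**2) = 1/(-22428 + 2*10000) = 1/(-22428 + 20000) = 1/(-2428) = -1/2428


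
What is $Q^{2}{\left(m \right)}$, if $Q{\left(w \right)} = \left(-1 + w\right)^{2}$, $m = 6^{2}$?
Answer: $1500625$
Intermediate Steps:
$m = 36$
$Q^{2}{\left(m \right)} = \left(\left(-1 + 36\right)^{2}\right)^{2} = \left(35^{2}\right)^{2} = 1225^{2} = 1500625$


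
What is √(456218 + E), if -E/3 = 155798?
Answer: 2*I*√2794 ≈ 105.72*I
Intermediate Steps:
E = -467394 (E = -3*155798 = -467394)
√(456218 + E) = √(456218 - 467394) = √(-11176) = 2*I*√2794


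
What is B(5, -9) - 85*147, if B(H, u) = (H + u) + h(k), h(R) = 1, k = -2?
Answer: -12498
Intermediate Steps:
B(H, u) = 1 + H + u (B(H, u) = (H + u) + 1 = 1 + H + u)
B(5, -9) - 85*147 = (1 + 5 - 9) - 85*147 = -3 - 12495 = -12498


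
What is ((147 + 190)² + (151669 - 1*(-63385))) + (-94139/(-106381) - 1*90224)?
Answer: 25361218158/106381 ≈ 2.3840e+5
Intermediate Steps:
((147 + 190)² + (151669 - 1*(-63385))) + (-94139/(-106381) - 1*90224) = (337² + (151669 + 63385)) + (-94139*(-1/106381) - 90224) = (113569 + 215054) + (94139/106381 - 90224) = 328623 - 9598025205/106381 = 25361218158/106381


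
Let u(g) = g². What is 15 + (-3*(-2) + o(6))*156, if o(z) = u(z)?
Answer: 6567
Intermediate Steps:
o(z) = z²
15 + (-3*(-2) + o(6))*156 = 15 + (-3*(-2) + 6²)*156 = 15 + (6 + 36)*156 = 15 + 42*156 = 15 + 6552 = 6567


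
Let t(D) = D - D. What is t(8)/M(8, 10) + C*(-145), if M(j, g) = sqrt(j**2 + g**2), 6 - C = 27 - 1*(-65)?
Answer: 12470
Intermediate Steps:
t(D) = 0
C = -86 (C = 6 - (27 - 1*(-65)) = 6 - (27 + 65) = 6 - 1*92 = 6 - 92 = -86)
M(j, g) = sqrt(g**2 + j**2)
t(8)/M(8, 10) + C*(-145) = 0/(sqrt(10**2 + 8**2)) - 86*(-145) = 0/(sqrt(100 + 64)) + 12470 = 0/(sqrt(164)) + 12470 = 0/((2*sqrt(41))) + 12470 = 0*(sqrt(41)/82) + 12470 = 0 + 12470 = 12470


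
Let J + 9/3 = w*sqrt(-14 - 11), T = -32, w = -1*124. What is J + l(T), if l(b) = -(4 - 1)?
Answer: -6 - 620*I ≈ -6.0 - 620.0*I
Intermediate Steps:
w = -124
l(b) = -3 (l(b) = -1*3 = -3)
J = -3 - 620*I (J = -3 - 124*sqrt(-14 - 11) = -3 - 620*I ≈ -3.0 - 620.0*I)
J + l(T) = (-3 - 620*I) - 3 = -6 - 620*I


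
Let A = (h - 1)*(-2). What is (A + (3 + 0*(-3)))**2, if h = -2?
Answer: 81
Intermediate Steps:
A = 6 (A = (-2 - 1)*(-2) = -3*(-2) = 6)
(A + (3 + 0*(-3)))**2 = (6 + (3 + 0*(-3)))**2 = (6 + (3 + 0))**2 = (6 + 3)**2 = 9**2 = 81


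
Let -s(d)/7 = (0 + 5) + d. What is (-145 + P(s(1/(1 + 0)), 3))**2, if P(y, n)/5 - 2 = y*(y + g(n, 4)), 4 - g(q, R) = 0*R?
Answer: 61544025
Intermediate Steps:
g(q, R) = 4 (g(q, R) = 4 - 0*R = 4 - 1*0 = 4 + 0 = 4)
s(d) = -35 - 7*d (s(d) = -7*((0 + 5) + d) = -7*(5 + d) = -35 - 7*d)
P(y, n) = 10 + 5*y*(4 + y) (P(y, n) = 10 + 5*(y*(y + 4)) = 10 + 5*(y*(4 + y)) = 10 + 5*y*(4 + y))
(-145 + P(s(1/(1 + 0)), 3))**2 = (-145 + (10 + 5*(-35 - 7/(1 + 0))**2 + 20*(-35 - 7/(1 + 0))))**2 = (-145 + (10 + 5*(-35 - 7/1)**2 + 20*(-35 - 7/1)))**2 = (-145 + (10 + 5*(-35 - 7*1)**2 + 20*(-35 - 7*1)))**2 = (-145 + (10 + 5*(-35 - 7)**2 + 20*(-35 - 7)))**2 = (-145 + (10 + 5*(-42)**2 + 20*(-42)))**2 = (-145 + (10 + 5*1764 - 840))**2 = (-145 + (10 + 8820 - 840))**2 = (-145 + 7990)**2 = 7845**2 = 61544025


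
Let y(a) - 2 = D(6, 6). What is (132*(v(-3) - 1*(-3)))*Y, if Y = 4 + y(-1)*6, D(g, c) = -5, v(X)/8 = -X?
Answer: -49896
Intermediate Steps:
v(X) = -8*X (v(X) = 8*(-X) = -8*X)
y(a) = -3 (y(a) = 2 - 5 = -3)
Y = -14 (Y = 4 - 3*6 = 4 - 18 = -14)
(132*(v(-3) - 1*(-3)))*Y = (132*(-8*(-3) - 1*(-3)))*(-14) = (132*(24 + 3))*(-14) = (132*27)*(-14) = 3564*(-14) = -49896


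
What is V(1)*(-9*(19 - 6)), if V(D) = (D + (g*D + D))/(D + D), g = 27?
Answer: -3393/2 ≈ -1696.5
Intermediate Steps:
V(D) = 29/2 (V(D) = (D + (27*D + D))/(D + D) = (D + 28*D)/((2*D)) = (29*D)*(1/(2*D)) = 29/2)
V(1)*(-9*(19 - 6)) = 29*(-9*(19 - 6))/2 = 29*(-9*13)/2 = (29/2)*(-117) = -3393/2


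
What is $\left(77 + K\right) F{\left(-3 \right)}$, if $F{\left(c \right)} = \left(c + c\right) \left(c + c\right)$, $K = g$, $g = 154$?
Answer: $8316$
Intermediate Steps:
$K = 154$
$F{\left(c \right)} = 4 c^{2}$ ($F{\left(c \right)} = 2 c 2 c = 4 c^{2}$)
$\left(77 + K\right) F{\left(-3 \right)} = \left(77 + 154\right) 4 \left(-3\right)^{2} = 231 \cdot 4 \cdot 9 = 231 \cdot 36 = 8316$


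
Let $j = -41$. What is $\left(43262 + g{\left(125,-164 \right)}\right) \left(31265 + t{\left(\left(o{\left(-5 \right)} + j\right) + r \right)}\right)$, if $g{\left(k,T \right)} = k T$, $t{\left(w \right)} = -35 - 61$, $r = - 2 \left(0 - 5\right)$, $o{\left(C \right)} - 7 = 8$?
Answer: $709468778$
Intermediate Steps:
$o{\left(C \right)} = 15$ ($o{\left(C \right)} = 7 + 8 = 15$)
$r = 10$ ($r = \left(-2\right) \left(-5\right) = 10$)
$t{\left(w \right)} = -96$ ($t{\left(w \right)} = -35 - 61 = -96$)
$g{\left(k,T \right)} = T k$
$\left(43262 + g{\left(125,-164 \right)}\right) \left(31265 + t{\left(\left(o{\left(-5 \right)} + j\right) + r \right)}\right) = \left(43262 - 20500\right) \left(31265 - 96\right) = \left(43262 - 20500\right) 31169 = 22762 \cdot 31169 = 709468778$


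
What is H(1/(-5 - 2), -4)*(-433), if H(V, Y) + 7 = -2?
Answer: 3897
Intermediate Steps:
H(V, Y) = -9 (H(V, Y) = -7 - 2 = -9)
H(1/(-5 - 2), -4)*(-433) = -9*(-433) = 3897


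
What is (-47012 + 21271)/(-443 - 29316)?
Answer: 25741/29759 ≈ 0.86498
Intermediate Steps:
(-47012 + 21271)/(-443 - 29316) = -25741/(-29759) = -25741*(-1/29759) = 25741/29759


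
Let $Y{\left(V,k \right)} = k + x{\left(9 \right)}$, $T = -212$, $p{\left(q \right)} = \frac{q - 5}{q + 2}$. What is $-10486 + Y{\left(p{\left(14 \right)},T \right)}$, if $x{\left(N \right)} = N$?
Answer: $-10689$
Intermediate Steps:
$p{\left(q \right)} = \frac{-5 + q}{2 + q}$
$Y{\left(V,k \right)} = 9 + k$ ($Y{\left(V,k \right)} = k + 9 = 9 + k$)
$-10486 + Y{\left(p{\left(14 \right)},T \right)} = -10486 + \left(9 - 212\right) = -10486 - 203 = -10689$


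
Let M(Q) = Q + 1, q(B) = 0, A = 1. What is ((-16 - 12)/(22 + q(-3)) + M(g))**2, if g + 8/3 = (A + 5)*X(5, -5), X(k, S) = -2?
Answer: 243049/1089 ≈ 223.19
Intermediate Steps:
g = -44/3 (g = -8/3 + (1 + 5)*(-2) = -8/3 + 6*(-2) = -8/3 - 12 = -44/3 ≈ -14.667)
M(Q) = 1 + Q
((-16 - 12)/(22 + q(-3)) + M(g))**2 = ((-16 - 12)/(22 + 0) + (1 - 44/3))**2 = (-28/22 - 41/3)**2 = (-28*1/22 - 41/3)**2 = (-14/11 - 41/3)**2 = (-493/33)**2 = 243049/1089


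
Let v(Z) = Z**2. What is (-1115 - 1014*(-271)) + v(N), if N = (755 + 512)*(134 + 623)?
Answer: 919909529840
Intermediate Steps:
N = 959119 (N = 1267*757 = 959119)
(-1115 - 1014*(-271)) + v(N) = (-1115 - 1014*(-271)) + 959119**2 = (-1115 + 274794) + 919909256161 = 273679 + 919909256161 = 919909529840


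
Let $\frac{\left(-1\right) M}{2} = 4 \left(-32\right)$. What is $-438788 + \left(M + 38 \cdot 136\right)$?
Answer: $-433364$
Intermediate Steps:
$M = 256$ ($M = - 2 \cdot 4 \left(-32\right) = \left(-2\right) \left(-128\right) = 256$)
$-438788 + \left(M + 38 \cdot 136\right) = -438788 + \left(256 + 38 \cdot 136\right) = -438788 + \left(256 + 5168\right) = -438788 + 5424 = -433364$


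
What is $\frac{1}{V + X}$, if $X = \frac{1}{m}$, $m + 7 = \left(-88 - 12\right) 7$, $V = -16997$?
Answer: $- \frac{707}{12016880} \approx -5.8834 \cdot 10^{-5}$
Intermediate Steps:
$m = -707$ ($m = -7 + \left(-88 - 12\right) 7 = -7 - 700 = -707$)
$X = - \frac{1}{707}$ ($X = \frac{1}{-707} = - \frac{1}{707} \approx -0.0014144$)
$\frac{1}{V + X} = \frac{1}{-16997 - \frac{1}{707}} = \frac{1}{- \frac{12016880}{707}} = - \frac{707}{12016880}$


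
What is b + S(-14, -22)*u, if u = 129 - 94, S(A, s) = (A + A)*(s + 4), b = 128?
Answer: 17768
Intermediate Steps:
S(A, s) = 2*A*(4 + s) (S(A, s) = (2*A)*(4 + s) = 2*A*(4 + s))
u = 35
b + S(-14, -22)*u = 128 + (2*(-14)*(4 - 22))*35 = 128 + (2*(-14)*(-18))*35 = 128 + 504*35 = 128 + 17640 = 17768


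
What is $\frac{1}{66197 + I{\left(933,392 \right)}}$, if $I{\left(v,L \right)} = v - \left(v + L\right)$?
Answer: $\frac{1}{65805} \approx 1.5196 \cdot 10^{-5}$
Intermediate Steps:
$I{\left(v,L \right)} = - L$ ($I{\left(v,L \right)} = v - \left(L + v\right) = - L$)
$\frac{1}{66197 + I{\left(933,392 \right)}} = \frac{1}{66197 - 392} = \frac{1}{65805}$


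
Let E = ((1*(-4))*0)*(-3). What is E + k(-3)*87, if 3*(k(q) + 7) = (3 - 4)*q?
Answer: -522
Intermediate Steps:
k(q) = -7 - q/3 (k(q) = -7 + ((3 - 4)*q)/3 = -7 + (-q)/3 = -7 - q/3)
E = 0 (E = -4*0*(-3) = 0*(-3) = 0)
E + k(-3)*87 = 0 + (-7 - ⅓*(-3))*87 = 0 + (-7 + 1)*87 = 0 - 6*87 = 0 - 522 = -522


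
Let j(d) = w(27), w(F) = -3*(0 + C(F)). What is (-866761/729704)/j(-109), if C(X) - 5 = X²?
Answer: 866761/1606808208 ≈ 0.00053943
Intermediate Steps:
C(X) = 5 + X²
w(F) = -15 - 3*F² (w(F) = -3*(0 + (5 + F²)) = -3*(5 + F²) = -15 - 3*F²)
j(d) = -2202 (j(d) = -15 - 3*27² = -15 - 3*729 = -15 - 2187 = -2202)
(-866761/729704)/j(-109) = -866761/729704/(-2202) = -866761*1/729704*(-1/2202) = -866761/729704*(-1/2202) = 866761/1606808208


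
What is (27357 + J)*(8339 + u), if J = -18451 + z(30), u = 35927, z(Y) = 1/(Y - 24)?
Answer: 1182721121/3 ≈ 3.9424e+8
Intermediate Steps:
z(Y) = 1/(-24 + Y)
J = -110705/6 (J = -18451 + 1/(-24 + 30) = -18451 + 1/6 = -18451 + ⅙ = -110705/6 ≈ -18451.)
(27357 + J)*(8339 + u) = (27357 - 110705/6)*(8339 + 35927) = (53437/6)*44266 = 1182721121/3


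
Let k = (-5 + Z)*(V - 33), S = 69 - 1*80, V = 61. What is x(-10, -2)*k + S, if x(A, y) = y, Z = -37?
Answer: 2341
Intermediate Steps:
S = -11 (S = 69 - 80 = -11)
k = -1176 (k = (-5 - 37)*(61 - 33) = -42*28 = -1176)
x(-10, -2)*k + S = -2*(-1176) - 11 = 2352 - 11 = 2341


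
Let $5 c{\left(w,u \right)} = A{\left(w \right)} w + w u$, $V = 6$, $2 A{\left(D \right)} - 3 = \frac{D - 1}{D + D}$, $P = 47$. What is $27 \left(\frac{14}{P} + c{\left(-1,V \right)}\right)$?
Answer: $- \frac{8262}{235} \approx -35.157$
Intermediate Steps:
$A{\left(D \right)} = \frac{3}{2} + \frac{-1 + D}{4 D}$ ($A{\left(D \right)} = \frac{3}{2} + \frac{\left(D - 1\right) \frac{1}{D + D}}{2} = \frac{3}{2} + \frac{\left(-1 + D\right) \frac{1}{2 D}}{2} = \frac{3}{2} + \frac{\frac{1}{2} \frac{1}{D} \left(-1 + D\right)}{2} = \frac{3}{2} + \frac{-1 + D}{4 D}$)
$c{\left(w,u \right)} = - \frac{1}{20} + \frac{7 w}{20} + \frac{u w}{5}$ ($c{\left(w,u \right)} = \frac{\frac{-1 + 7 w}{4 w} w + w u}{5} = \frac{\left(- \frac{1}{4} + \frac{7 w}{4}\right) + u w}{5} = \frac{- \frac{1}{4} + \frac{7 w}{4} + u w}{5} = - \frac{1}{20} + \frac{7 w}{20} + \frac{u w}{5}$)
$27 \left(\frac{14}{P} + c{\left(-1,V \right)}\right) = 27 \left(\frac{14}{47} + \left(- \frac{1}{20} + \frac{7}{20} \left(-1\right) + \frac{1}{5} \cdot 6 \left(-1\right)\right)\right) = 27 \left(14 \cdot \frac{1}{47} - \frac{8}{5}\right) = 27 \left(\frac{14}{47} - \frac{8}{5}\right) = 27 \left(- \frac{306}{235}\right) = - \frac{8262}{235}$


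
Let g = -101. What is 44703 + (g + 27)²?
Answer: 50179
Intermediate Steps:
44703 + (g + 27)² = 44703 + (-101 + 27)² = 44703 + (-74)² = 44703 + 5476 = 50179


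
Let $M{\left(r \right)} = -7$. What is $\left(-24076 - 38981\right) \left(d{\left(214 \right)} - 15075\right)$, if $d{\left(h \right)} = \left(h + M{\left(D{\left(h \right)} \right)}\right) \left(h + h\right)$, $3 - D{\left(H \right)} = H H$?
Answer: $-4636013697$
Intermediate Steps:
$D{\left(H \right)} = 3 - H^{2}$ ($D{\left(H \right)} = 3 - H H = 3 - H^{2}$)
$d{\left(h \right)} = 2 h \left(-7 + h\right)$ ($d{\left(h \right)} = \left(h - 7\right) \left(h + h\right) = \left(-7 + h\right) 2 h = 2 h \left(-7 + h\right)$)
$\left(-24076 - 38981\right) \left(d{\left(214 \right)} - 15075\right) = \left(-24076 - 38981\right) \left(2 \cdot 214 \left(-7 + 214\right) - 15075\right) = \left(-24076 - 38981\right) \left(2 \cdot 214 \cdot 207 - 15075\right) = \left(-24076 - 38981\right) \left(88596 - 15075\right) = \left(-63057\right) 73521 = -4636013697$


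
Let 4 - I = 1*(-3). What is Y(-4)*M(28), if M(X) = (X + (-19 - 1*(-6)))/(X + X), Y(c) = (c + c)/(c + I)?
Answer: -5/7 ≈ -0.71429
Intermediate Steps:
I = 7 (I = 4 - (-3) = 4 - 1*(-3) = 4 + 3 = 7)
Y(c) = 2*c/(7 + c) (Y(c) = (c + c)/(c + 7) = (2*c)/(7 + c) = 2*c/(7 + c))
M(X) = (-13 + X)/(2*X) (M(X) = (X + (-19 + 6))/((2*X)) = (X - 13)*(1/(2*X)) = (-13 + X)*(1/(2*X)) = (-13 + X)/(2*X))
Y(-4)*M(28) = (2*(-4)/(7 - 4))*((1/2)*(-13 + 28)/28) = (2*(-4)/3)*((1/2)*(1/28)*15) = (2*(-4)*(1/3))*(15/56) = -8/3*15/56 = -5/7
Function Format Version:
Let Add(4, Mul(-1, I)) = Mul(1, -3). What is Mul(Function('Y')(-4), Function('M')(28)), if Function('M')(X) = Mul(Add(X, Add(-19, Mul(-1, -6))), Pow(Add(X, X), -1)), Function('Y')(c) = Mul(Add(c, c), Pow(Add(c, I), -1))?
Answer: Rational(-5, 7) ≈ -0.71429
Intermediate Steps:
I = 7 (I = Add(4, Mul(-1, Mul(1, -3))) = Add(4, Mul(-1, -3)) = Add(4, 3) = 7)
Function('Y')(c) = Mul(2, c, Pow(Add(7, c), -1)) (Function('Y')(c) = Mul(Add(c, c), Pow(Add(c, 7), -1)) = Mul(Mul(2, c), Pow(Add(7, c), -1)) = Mul(2, c, Pow(Add(7, c), -1)))
Function('M')(X) = Mul(Rational(1, 2), Pow(X, -1), Add(-13, X)) (Function('M')(X) = Mul(Add(X, Add(-19, 6)), Pow(Mul(2, X), -1)) = Mul(Add(X, -13), Mul(Rational(1, 2), Pow(X, -1))) = Mul(Add(-13, X), Mul(Rational(1, 2), Pow(X, -1))) = Mul(Rational(1, 2), Pow(X, -1), Add(-13, X)))
Mul(Function('Y')(-4), Function('M')(28)) = Mul(Mul(2, -4, Pow(Add(7, -4), -1)), Mul(Rational(1, 2), Pow(28, -1), Add(-13, 28))) = Mul(Mul(2, -4, Pow(3, -1)), Mul(Rational(1, 2), Rational(1, 28), 15)) = Mul(Mul(2, -4, Rational(1, 3)), Rational(15, 56)) = Mul(Rational(-8, 3), Rational(15, 56)) = Rational(-5, 7)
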